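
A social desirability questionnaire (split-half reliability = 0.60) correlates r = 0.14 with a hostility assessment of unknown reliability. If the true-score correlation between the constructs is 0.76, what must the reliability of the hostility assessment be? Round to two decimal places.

0.06

r_true = r_obs / √(r_xx · r_yy) ⇒ 0.76 = 0.14 / √(0.60 · r_yy).
√(0.60 · r_yy) = 0.14 / 0.76 = 0.1842; 0.60 · r_yy = 0.0339; r_yy = 0.0339 / 0.60 ≈ 0.06.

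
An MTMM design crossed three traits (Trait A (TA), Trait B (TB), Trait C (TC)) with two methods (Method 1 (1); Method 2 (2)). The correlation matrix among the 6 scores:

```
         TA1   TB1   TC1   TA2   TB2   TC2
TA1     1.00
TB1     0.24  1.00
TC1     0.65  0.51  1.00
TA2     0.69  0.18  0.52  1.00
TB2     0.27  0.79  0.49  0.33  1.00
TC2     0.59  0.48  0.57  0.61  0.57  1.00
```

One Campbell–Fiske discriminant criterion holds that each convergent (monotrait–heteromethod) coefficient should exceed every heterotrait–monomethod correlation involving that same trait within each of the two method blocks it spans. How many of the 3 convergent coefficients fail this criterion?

Convergent coefficients and their comparison sets:
TA (methods 1·2): 0.69 vs {0.24, 0.33, 0.65, 0.61} → pass.
TB (methods 1·2): 0.79 vs {0.24, 0.33, 0.51, 0.57} → pass.
TC (methods 1·2): 0.57 vs {0.65, 0.61, 0.51, 0.57} → fail.
1 of 3 fail.

1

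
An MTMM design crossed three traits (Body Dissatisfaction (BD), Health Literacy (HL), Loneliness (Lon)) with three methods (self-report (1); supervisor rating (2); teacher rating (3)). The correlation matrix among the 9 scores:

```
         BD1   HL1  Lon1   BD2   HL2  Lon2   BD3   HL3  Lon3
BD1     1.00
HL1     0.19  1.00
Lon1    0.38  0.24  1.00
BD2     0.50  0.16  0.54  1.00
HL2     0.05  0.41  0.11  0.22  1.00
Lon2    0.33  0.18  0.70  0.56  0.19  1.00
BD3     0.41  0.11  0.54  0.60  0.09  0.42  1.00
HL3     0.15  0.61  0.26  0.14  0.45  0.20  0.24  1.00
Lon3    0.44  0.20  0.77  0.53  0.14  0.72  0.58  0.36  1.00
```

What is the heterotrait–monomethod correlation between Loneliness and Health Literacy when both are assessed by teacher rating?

Different traits, same method: r(Lon3, HL3) = 0.36.

0.36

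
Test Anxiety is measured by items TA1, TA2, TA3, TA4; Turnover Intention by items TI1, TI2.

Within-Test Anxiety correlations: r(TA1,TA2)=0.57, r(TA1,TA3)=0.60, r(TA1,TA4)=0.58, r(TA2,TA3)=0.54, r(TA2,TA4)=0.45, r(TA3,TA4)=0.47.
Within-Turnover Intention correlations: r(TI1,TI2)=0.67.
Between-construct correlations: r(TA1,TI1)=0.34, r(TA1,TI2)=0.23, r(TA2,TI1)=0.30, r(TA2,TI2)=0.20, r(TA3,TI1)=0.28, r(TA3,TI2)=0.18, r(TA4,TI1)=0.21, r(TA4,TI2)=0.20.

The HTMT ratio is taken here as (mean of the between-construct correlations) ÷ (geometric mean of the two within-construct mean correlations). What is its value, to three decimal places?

0.405

Mean between = 1.94/8 = 0.2425.
Mean within-TA = 3.21/6 = 0.5350; mean within-TI = 0.67/1 = 0.6700.
Geometric mean = √(0.5350 × 0.6700) = 0.5987.
HTMT = 0.2425 / 0.5987 = 0.405.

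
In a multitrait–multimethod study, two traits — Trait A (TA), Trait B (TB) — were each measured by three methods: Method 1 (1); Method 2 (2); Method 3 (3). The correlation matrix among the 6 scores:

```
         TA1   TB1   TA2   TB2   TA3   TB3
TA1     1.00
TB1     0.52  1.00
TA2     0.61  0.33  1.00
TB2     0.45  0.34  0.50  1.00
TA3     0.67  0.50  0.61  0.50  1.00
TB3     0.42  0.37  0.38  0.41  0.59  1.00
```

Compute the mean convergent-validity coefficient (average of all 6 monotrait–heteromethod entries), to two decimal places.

0.50

Convergent values: 0.61, 0.67, 0.61, 0.34, 0.37, 0.41; mean = 3.01/6 = 0.50.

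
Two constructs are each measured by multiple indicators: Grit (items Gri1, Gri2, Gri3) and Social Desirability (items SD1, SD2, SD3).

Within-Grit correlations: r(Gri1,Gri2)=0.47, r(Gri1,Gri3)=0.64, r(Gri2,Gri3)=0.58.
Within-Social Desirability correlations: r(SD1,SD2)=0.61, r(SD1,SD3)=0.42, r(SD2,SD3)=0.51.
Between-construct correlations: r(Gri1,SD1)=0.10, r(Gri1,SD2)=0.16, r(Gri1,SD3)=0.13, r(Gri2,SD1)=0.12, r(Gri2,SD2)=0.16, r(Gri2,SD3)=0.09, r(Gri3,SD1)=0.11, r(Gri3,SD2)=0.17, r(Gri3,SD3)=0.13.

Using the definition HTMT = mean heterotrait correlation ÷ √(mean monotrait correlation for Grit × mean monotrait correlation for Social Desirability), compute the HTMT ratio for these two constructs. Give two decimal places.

0.24

Between-construct mean = 1.17/9 = 0.1300.
Mean within-Gri = 1.69/3 = 0.5633; mean within-SD = 1.54/3 = 0.5133.
Geometric mean = √(0.5633 × 0.5133) = 0.5377.
HTMT = 0.1300 / 0.5377 = 0.24.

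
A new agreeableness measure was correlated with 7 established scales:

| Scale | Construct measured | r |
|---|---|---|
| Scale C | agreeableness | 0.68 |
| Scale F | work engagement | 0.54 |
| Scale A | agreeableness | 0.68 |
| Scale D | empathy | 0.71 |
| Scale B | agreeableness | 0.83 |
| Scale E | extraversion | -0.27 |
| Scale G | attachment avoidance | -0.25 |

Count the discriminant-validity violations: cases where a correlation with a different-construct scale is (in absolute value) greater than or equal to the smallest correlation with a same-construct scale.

Convergent (same construct = agreeableness): Scale C, Scale A, Scale B.
Smallest convergent = 0.68. Discriminant |r|: 0.54, 0.71, 0.27, 0.25; count ≥ 0.68 → 1.

1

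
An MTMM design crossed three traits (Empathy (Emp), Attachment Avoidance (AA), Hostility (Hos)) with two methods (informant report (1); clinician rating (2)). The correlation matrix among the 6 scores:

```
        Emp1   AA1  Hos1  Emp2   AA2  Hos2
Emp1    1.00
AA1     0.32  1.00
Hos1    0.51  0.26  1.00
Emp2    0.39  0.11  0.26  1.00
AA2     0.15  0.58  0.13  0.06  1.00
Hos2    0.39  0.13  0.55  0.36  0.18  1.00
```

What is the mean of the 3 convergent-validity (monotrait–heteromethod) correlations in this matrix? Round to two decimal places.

0.51

Convergent values: 0.39, 0.58, 0.55; mean = 1.52/3 = 0.51.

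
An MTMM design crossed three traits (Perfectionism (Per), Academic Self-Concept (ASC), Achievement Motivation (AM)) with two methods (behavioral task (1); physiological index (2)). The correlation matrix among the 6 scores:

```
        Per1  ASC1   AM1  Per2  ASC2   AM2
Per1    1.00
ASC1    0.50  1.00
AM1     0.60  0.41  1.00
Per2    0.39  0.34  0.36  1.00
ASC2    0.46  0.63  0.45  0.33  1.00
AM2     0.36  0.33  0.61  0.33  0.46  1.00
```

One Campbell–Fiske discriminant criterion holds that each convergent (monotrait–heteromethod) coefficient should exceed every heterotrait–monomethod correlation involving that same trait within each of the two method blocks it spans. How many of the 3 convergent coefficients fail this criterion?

1

Each convergent coefficient versus the relevant comparison correlations:
Per (methods 1·2): 0.39 vs {0.50, 0.33, 0.60, 0.33} → fail.
ASC (methods 1·2): 0.63 vs {0.50, 0.33, 0.41, 0.46} → pass.
AM (methods 1·2): 0.61 vs {0.60, 0.33, 0.41, 0.46} → pass.
1 of 3 fail.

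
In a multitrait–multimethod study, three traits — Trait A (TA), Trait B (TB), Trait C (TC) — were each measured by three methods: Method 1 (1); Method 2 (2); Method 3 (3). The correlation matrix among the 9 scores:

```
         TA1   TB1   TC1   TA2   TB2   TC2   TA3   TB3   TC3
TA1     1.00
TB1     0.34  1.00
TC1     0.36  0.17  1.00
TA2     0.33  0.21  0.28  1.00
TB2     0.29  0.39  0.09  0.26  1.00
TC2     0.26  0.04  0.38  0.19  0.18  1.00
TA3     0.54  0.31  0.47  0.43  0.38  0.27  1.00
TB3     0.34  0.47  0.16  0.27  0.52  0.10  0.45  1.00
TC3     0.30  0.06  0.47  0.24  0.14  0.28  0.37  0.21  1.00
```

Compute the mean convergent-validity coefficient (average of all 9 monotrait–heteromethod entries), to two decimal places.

0.42

Convergent values: 0.33, 0.54, 0.43, 0.39, 0.47, 0.52, 0.38, 0.47, 0.28; mean = 3.81/9 = 0.42.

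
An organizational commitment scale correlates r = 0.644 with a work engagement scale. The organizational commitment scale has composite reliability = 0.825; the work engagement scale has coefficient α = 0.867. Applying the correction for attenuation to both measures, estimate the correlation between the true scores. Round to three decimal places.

0.761

r_true = r_obs / √(r_xx · r_yy) = 0.644 / √(0.825 × 0.867) = 0.644 / √0.715275 = 0.644 / 0.8457 ≈ 0.761.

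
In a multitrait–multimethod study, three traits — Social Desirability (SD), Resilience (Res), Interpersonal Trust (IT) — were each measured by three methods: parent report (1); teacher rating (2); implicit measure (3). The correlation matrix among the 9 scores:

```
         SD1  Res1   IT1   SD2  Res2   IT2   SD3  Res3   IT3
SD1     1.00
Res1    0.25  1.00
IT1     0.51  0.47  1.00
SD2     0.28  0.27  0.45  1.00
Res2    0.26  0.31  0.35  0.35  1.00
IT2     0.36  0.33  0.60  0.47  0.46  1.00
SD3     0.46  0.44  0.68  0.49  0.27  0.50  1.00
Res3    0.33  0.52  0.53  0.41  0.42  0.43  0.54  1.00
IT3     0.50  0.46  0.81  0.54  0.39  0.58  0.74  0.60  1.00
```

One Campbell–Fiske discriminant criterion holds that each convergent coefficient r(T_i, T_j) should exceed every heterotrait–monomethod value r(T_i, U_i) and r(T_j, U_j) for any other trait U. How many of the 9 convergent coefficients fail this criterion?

Convergent coefficients and their comparison sets:
SD (methods 1·2): 0.28 vs {0.25, 0.35, 0.51, 0.47} → fail.
SD (methods 1·3): 0.46 vs {0.25, 0.54, 0.51, 0.74} → fail.
SD (methods 2·3): 0.49 vs {0.35, 0.54, 0.47, 0.74} → fail.
Res (methods 1·2): 0.31 vs {0.25, 0.35, 0.47, 0.46} → fail.
Res (methods 1·3): 0.52 vs {0.25, 0.54, 0.47, 0.60} → fail.
Res (methods 2·3): 0.42 vs {0.35, 0.54, 0.46, 0.60} → fail.
IT (methods 1·2): 0.60 vs {0.51, 0.47, 0.47, 0.46} → pass.
IT (methods 1·3): 0.81 vs {0.51, 0.74, 0.47, 0.60} → pass.
IT (methods 2·3): 0.58 vs {0.47, 0.74, 0.46, 0.60} → fail.
7 of 9 fail.

7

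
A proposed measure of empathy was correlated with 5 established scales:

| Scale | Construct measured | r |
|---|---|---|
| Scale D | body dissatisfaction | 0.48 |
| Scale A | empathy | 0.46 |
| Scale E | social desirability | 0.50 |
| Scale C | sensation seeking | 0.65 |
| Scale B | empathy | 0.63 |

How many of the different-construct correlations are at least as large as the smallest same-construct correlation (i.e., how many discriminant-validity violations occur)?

Convergent (same construct = empathy): Scale A, Scale B.
Smallest convergent = 0.46. Discriminant values: 0.48, 0.50, 0.65; count ≥ 0.46 → 3.

3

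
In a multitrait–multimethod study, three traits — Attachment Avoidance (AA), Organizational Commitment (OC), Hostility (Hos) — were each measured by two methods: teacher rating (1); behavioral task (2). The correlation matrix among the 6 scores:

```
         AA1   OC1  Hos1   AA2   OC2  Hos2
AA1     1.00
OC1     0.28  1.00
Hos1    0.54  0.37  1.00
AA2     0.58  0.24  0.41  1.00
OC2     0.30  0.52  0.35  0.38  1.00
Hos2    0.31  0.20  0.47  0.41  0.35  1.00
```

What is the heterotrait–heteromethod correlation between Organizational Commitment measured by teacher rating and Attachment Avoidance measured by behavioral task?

Different traits and methods: r(OC1, AA2) = 0.24.

0.24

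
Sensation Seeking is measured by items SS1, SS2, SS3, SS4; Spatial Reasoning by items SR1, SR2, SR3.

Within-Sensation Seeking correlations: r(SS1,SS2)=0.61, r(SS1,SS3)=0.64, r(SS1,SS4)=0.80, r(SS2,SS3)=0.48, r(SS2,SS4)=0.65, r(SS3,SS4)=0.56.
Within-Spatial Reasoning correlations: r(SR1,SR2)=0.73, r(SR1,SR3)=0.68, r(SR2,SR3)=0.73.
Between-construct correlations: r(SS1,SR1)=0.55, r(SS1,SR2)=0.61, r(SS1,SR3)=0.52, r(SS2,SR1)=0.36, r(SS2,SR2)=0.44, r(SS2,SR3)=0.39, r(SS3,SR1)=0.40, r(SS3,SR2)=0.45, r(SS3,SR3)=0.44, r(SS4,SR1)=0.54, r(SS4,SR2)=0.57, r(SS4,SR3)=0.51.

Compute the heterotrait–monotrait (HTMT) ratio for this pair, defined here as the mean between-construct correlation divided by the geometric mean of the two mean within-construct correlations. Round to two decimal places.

Between-construct mean = 5.78/12 = 0.4817.
Mean within-SS = 3.74/6 = 0.6233; mean within-SR = 2.14/3 = 0.7133.
Geometric mean = √(0.6233 × 0.7133) = 0.6668.
HTMT = 0.4817 / 0.6668 = 0.72.

0.72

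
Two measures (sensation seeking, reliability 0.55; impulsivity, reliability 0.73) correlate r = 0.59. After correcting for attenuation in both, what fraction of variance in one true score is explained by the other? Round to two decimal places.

Disattenuated r = 0.59 / √(0.55 × 0.73) = 0.59 / 0.6336 = 0.9312.
Shared true-score variance = 0.9312² = 0.8671 ≈ 0.87.

0.87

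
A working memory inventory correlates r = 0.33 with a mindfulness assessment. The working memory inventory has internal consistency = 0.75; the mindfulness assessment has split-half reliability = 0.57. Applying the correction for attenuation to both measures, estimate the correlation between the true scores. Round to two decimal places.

r_true = r_obs / √(r_xx · r_yy) = 0.33 / √(0.75 × 0.57) = 0.33 / √0.4275 = 0.33 / 0.6538 ≈ 0.50.

0.50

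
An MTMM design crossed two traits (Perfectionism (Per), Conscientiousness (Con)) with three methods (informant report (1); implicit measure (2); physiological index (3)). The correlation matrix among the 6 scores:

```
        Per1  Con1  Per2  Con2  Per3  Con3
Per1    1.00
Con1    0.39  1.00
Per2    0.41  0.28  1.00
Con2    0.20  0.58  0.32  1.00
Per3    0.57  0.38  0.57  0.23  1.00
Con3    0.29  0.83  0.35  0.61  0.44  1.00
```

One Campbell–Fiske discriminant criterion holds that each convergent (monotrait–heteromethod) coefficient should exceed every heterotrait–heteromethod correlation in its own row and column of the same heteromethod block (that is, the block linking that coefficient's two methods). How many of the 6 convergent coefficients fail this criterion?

0

Checking each validity diagonal entry against its comparison values:
Per (methods 1·2): 0.41 vs {0.20, 0.28} → pass.
Per (methods 1·3): 0.57 vs {0.29, 0.38} → pass.
Per (methods 2·3): 0.57 vs {0.35, 0.23} → pass.
Con (methods 1·2): 0.58 vs {0.28, 0.20} → pass.
Con (methods 1·3): 0.83 vs {0.38, 0.29} → pass.
Con (methods 2·3): 0.61 vs {0.23, 0.35} → pass.
0 of 6 fail.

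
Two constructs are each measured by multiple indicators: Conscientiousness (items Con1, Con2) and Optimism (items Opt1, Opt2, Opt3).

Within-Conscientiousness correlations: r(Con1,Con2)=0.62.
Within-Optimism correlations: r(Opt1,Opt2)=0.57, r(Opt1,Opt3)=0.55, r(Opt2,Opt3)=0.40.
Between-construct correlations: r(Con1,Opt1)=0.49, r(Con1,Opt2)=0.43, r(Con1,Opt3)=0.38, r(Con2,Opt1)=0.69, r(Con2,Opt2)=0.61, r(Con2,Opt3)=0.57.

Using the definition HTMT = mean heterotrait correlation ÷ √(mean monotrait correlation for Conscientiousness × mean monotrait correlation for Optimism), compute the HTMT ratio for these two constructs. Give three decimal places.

0.943

Mean heterotrait r = 3.17/6 = 0.5283.
Mean within-Con = 0.62/1 = 0.6200; mean within-Opt = 1.52/3 = 0.5067.
Geometric mean = √(0.6200 × 0.5067) = 0.5605.
HTMT = 0.5283 / 0.5605 = 0.943.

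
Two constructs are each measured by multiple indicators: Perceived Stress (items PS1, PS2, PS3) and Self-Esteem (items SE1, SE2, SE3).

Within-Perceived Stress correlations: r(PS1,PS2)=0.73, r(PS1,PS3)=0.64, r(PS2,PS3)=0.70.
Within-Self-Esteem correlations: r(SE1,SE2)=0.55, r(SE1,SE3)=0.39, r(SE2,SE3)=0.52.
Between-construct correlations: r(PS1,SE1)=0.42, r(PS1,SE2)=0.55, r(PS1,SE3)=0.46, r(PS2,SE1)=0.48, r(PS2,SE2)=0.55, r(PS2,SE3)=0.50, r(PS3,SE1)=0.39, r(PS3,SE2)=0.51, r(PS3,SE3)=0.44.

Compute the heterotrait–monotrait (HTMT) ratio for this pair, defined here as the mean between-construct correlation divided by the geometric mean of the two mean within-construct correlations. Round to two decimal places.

Mean heterotrait r = 4.30/9 = 0.4778.
Mean within-PS = 2.07/3 = 0.6900; mean within-SE = 1.46/3 = 0.4867.
Geometric mean = √(0.6900 × 0.4867) = 0.5795.
HTMT = 0.4778 / 0.5795 = 0.82.

0.82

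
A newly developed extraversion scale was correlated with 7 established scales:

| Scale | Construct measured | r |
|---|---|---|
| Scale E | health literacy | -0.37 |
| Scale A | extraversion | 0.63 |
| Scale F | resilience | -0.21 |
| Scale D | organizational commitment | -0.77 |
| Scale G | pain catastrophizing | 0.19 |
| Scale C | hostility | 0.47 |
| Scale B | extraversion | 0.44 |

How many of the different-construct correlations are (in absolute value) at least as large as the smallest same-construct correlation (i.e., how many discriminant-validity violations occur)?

Convergent (same construct = extraversion): Scale A, Scale B.
Smallest convergent = 0.44. Discriminant |r|: 0.37, 0.21, 0.77, 0.19, 0.47; count ≥ 0.44 → 2.

2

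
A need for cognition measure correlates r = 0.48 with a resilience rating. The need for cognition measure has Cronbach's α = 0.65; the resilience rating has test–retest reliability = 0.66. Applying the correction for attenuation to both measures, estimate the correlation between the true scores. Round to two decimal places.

r_true = r_obs / √(r_xx · r_yy) = 0.48 / √(0.65 × 0.66) = 0.48 / √0.4290 = 0.48 / 0.6550 ≈ 0.73.

0.73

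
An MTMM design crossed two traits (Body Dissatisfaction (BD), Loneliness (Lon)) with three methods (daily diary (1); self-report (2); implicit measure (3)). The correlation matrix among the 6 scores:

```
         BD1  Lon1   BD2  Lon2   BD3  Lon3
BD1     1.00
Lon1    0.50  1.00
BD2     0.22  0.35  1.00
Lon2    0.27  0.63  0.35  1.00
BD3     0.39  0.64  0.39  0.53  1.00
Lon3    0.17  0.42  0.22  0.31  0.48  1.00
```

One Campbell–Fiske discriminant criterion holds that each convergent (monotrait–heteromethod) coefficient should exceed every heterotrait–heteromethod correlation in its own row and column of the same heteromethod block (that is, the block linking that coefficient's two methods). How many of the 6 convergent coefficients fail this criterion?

5

Checking each validity diagonal entry against its comparison values:
BD (methods 1·2): 0.22 vs {0.27, 0.35} → fail.
BD (methods 1·3): 0.39 vs {0.17, 0.64} → fail.
BD (methods 2·3): 0.39 vs {0.22, 0.53} → fail.
Lon (methods 1·2): 0.63 vs {0.35, 0.27} → pass.
Lon (methods 1·3): 0.42 vs {0.64, 0.17} → fail.
Lon (methods 2·3): 0.31 vs {0.53, 0.22} → fail.
5 of 6 fail.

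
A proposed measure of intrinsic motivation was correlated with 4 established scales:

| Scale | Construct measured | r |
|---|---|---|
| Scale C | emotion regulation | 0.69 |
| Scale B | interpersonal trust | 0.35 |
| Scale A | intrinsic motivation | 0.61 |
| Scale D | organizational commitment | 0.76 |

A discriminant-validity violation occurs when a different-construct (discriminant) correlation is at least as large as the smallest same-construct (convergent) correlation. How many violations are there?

2

Convergent (same construct = intrinsic motivation): Scale A.
Smallest convergent = 0.61. Discriminant values: 0.69, 0.35, 0.76; count ≥ 0.61 → 2.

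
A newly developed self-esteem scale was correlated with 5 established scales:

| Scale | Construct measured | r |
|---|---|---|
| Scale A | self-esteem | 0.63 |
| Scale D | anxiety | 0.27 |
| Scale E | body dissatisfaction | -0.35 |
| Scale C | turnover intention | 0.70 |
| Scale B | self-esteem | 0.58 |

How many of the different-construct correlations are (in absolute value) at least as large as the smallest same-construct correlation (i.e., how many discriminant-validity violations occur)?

Convergent (same construct = self-esteem): Scale A, Scale B.
Smallest convergent = 0.58. Discriminant |r|: 0.27, 0.35, 0.70; count ≥ 0.58 → 1.

1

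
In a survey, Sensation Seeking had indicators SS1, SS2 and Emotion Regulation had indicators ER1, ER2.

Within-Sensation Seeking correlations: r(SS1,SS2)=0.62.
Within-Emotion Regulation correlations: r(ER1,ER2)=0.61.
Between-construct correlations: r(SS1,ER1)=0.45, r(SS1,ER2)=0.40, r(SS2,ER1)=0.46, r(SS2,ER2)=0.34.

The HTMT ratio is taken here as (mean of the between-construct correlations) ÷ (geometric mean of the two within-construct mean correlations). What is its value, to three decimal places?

Between-construct mean = 1.65/4 = 0.4125.
Mean within-SS = 0.62/1 = 0.6200; mean within-ER = 0.61/1 = 0.6100.
Geometric mean = √(0.6200 × 0.6100) = 0.6150.
HTMT = 0.4125 / 0.6150 = 0.671.

0.671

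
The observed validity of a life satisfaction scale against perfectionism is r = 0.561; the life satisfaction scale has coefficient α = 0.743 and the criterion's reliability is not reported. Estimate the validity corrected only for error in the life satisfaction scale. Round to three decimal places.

Single correction: r_c = r_obs / √r_xx = 0.561 / √0.743 = 0.561 / 0.8620 ≈ 0.651.

0.651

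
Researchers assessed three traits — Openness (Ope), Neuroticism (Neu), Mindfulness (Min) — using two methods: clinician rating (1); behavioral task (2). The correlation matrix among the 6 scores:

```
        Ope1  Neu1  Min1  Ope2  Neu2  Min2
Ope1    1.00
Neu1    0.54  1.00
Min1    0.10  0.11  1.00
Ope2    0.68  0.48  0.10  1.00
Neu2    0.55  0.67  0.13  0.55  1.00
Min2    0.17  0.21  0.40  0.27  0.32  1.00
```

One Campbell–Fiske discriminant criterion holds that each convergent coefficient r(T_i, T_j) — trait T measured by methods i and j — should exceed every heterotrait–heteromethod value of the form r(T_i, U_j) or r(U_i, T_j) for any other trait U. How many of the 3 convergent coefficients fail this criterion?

0

Checking each validity diagonal entry against its comparison values:
Ope (methods 1·2): 0.68 vs {0.55, 0.48, 0.17, 0.10} → pass.
Neu (methods 1·2): 0.67 vs {0.48, 0.55, 0.21, 0.13} → pass.
Min (methods 1·2): 0.40 vs {0.10, 0.17, 0.13, 0.21} → pass.
0 of 3 fail.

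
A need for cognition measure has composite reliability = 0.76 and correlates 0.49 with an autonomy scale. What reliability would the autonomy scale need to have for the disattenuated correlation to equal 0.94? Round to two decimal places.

0.36

r_true = r_obs / √(r_xx · r_yy) ⇒ 0.94 = 0.49 / √(0.76 · r_yy).
√(0.76 · r_yy) = 0.49 / 0.94 = 0.5213; 0.76 · r_yy = 0.2718; r_yy = 0.2718 / 0.76 ≈ 0.36.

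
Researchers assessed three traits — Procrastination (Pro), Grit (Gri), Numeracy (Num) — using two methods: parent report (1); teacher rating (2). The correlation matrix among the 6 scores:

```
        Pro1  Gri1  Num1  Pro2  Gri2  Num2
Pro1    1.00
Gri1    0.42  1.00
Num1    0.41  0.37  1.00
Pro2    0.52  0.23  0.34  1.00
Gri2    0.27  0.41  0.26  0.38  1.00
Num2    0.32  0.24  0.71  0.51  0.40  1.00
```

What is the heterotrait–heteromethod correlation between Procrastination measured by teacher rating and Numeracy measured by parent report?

Different traits and methods: r(Pro2, Num1) = 0.34.

0.34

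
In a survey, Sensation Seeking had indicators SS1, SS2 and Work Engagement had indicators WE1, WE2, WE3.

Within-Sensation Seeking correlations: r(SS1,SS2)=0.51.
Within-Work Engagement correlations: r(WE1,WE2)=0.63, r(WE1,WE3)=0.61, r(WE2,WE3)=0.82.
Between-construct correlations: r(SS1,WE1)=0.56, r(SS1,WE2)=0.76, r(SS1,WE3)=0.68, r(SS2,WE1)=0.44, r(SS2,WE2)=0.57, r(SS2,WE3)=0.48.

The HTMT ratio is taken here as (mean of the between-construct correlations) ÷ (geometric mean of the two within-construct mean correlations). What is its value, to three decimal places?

0.983

Between-construct mean = 3.49/6 = 0.5817.
Mean within-SS = 0.51/1 = 0.5100; mean within-WE = 2.06/3 = 0.6867.
Geometric mean = √(0.5100 × 0.6867) = 0.5918.
HTMT = 0.5817 / 0.5918 = 0.983.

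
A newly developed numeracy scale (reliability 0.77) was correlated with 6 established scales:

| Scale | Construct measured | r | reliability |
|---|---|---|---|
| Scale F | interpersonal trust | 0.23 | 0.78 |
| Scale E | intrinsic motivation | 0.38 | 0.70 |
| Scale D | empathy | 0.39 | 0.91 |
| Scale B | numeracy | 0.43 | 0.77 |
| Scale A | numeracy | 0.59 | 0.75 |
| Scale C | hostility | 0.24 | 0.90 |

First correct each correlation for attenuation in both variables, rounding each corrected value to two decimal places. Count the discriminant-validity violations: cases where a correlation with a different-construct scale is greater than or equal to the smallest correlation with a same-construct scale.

0

Disattenuated r (r / √(r_scale · r_new)):
  Scale F (disc): 0.23 / √(0.78·0.77) = 0.30
  Scale E (disc): 0.38 / √(0.70·0.77) = 0.52
  Scale D (disc): 0.39 / √(0.91·0.77) = 0.47
  Scale B (conv): 0.43 / √(0.77·0.77) = 0.56
  Scale A (conv): 0.59 / √(0.75·0.77) = 0.78
  Scale C (disc): 0.24 / √(0.90·0.77) = 0.29
Smallest convergent = 0.56. Discriminant values: 0.30, 0.52, 0.47, 0.29; count ≥ 0.56 → 0.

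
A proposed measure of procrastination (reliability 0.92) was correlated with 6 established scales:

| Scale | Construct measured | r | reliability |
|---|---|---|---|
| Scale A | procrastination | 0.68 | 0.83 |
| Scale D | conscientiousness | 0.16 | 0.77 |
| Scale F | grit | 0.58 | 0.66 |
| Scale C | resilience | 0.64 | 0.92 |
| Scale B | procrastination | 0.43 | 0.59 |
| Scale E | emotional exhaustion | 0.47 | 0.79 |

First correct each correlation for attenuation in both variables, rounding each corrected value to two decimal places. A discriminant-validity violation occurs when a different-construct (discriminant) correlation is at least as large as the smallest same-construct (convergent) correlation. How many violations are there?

Disattenuated r (r / √(r_scale · r_new)):
  Scale A (conv): 0.68 / √(0.83·0.92) = 0.78
  Scale D (disc): 0.16 / √(0.77·0.92) = 0.19
  Scale F (disc): 0.58 / √(0.66·0.92) = 0.74
  Scale C (disc): 0.64 / √(0.92·0.92) = 0.70
  Scale B (conv): 0.43 / √(0.59·0.92) = 0.58
  Scale E (disc): 0.47 / √(0.79·0.92) = 0.55
Smallest convergent = 0.58. Discriminant values: 0.19, 0.74, 0.70, 0.55; count ≥ 0.58 → 2.

2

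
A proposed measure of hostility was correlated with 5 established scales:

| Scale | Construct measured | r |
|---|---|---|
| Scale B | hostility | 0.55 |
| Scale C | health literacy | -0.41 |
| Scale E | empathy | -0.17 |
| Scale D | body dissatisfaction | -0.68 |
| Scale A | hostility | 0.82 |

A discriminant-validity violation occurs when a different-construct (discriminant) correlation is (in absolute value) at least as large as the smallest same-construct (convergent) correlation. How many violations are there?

Convergent (same construct = hostility): Scale B, Scale A.
Smallest convergent = 0.55. Discriminant |r|: 0.41, 0.17, 0.68; count ≥ 0.55 → 1.

1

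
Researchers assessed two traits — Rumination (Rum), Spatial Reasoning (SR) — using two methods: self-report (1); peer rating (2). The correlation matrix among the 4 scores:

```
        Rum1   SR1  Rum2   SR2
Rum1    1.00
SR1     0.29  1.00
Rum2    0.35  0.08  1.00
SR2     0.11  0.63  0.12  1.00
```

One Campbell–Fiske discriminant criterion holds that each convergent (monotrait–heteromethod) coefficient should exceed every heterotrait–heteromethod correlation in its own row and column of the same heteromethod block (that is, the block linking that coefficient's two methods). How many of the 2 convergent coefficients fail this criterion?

Convergent coefficients and their comparison sets:
Rum (methods 1·2): 0.35 vs {0.11, 0.08} → pass.
SR (methods 1·2): 0.63 vs {0.08, 0.11} → pass.
0 of 2 fail.

0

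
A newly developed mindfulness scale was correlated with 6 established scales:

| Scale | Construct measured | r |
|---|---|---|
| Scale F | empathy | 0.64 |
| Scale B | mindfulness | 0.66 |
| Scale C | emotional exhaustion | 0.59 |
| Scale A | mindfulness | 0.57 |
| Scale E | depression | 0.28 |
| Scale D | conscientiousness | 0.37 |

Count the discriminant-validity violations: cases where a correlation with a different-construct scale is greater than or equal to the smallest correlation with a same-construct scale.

2

Convergent (same construct = mindfulness): Scale B, Scale A.
Smallest convergent = 0.57. Discriminant values: 0.64, 0.59, 0.28, 0.37; count ≥ 0.57 → 2.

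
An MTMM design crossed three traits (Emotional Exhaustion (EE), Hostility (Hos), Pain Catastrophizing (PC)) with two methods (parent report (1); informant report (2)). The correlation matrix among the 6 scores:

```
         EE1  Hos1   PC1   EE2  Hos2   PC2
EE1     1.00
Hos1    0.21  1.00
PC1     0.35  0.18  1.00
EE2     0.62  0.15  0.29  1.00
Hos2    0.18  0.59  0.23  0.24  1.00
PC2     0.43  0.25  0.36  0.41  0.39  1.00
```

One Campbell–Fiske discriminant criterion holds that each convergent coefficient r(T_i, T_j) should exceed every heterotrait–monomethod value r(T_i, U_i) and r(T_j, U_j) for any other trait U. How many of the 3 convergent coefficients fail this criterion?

Checking each validity diagonal entry against its comparison values:
EE (methods 1·2): 0.62 vs {0.21, 0.24, 0.35, 0.41} → pass.
Hos (methods 1·2): 0.59 vs {0.21, 0.24, 0.18, 0.39} → pass.
PC (methods 1·2): 0.36 vs {0.35, 0.41, 0.18, 0.39} → fail.
1 of 3 fail.

1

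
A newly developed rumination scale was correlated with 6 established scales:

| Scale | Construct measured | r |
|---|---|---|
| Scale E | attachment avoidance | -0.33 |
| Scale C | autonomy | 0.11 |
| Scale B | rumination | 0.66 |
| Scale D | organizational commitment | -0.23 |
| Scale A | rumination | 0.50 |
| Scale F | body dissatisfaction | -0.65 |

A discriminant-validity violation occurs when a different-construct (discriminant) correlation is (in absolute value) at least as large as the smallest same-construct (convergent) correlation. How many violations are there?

Convergent (same construct = rumination): Scale B, Scale A.
Smallest convergent = 0.50. Discriminant |r|: 0.33, 0.11, 0.23, 0.65; count ≥ 0.50 → 1.

1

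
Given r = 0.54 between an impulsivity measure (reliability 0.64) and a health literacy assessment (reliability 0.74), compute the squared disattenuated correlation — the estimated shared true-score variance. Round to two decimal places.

0.62

Disattenuated r = 0.54 / √(0.64 × 0.74) = 0.54 / 0.6882 = 0.7847.
Shared true-score variance = 0.7847² = 0.6158 ≈ 0.62.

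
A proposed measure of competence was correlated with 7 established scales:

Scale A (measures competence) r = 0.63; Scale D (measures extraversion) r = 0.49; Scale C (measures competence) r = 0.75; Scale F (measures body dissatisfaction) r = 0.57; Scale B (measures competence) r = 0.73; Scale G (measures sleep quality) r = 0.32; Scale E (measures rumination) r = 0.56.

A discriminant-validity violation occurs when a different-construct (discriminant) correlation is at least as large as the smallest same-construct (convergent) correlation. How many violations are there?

Convergent (same construct = competence): Scale A, Scale C, Scale B.
Smallest convergent = 0.63. Discriminant values: 0.49, 0.57, 0.32, 0.56; count ≥ 0.63 → 0.

0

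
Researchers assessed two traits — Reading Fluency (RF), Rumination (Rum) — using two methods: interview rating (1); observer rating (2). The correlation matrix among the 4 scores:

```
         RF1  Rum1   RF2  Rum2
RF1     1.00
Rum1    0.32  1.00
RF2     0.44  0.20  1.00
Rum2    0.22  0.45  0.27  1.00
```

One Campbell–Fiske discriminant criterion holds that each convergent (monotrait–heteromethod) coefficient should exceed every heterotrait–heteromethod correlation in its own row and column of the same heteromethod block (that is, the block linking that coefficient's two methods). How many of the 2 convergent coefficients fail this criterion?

Each convergent coefficient versus the relevant comparison correlations:
RF (methods 1·2): 0.44 vs {0.22, 0.20} → pass.
Rum (methods 1·2): 0.45 vs {0.20, 0.22} → pass.
0 of 2 fail.

0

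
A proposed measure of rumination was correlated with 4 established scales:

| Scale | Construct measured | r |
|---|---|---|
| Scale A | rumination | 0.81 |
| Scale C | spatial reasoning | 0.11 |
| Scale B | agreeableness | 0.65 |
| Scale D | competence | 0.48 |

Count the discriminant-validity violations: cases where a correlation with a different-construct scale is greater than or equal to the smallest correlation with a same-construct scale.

0

Convergent (same construct = rumination): Scale A.
Smallest convergent = 0.81. Discriminant values: 0.11, 0.65, 0.48; count ≥ 0.81 → 0.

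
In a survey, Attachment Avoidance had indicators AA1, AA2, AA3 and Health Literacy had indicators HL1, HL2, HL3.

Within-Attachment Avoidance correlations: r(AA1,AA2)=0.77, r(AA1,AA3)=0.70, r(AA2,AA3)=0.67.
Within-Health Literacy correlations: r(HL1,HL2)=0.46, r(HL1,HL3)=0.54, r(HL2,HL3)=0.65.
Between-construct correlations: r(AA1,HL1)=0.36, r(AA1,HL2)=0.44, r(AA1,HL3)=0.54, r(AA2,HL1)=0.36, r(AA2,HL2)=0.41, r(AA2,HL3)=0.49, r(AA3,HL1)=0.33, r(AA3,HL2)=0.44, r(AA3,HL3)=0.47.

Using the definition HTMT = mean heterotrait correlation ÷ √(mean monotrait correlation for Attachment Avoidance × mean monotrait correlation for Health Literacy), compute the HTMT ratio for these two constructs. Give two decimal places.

Between-construct mean = 3.84/9 = 0.4267.
Mean within-AA = 2.14/3 = 0.7133; mean within-HL = 1.65/3 = 0.5500.
Geometric mean = √(0.7133 × 0.5500) = 0.6264.
HTMT = 0.4267 / 0.6264 = 0.68.

0.68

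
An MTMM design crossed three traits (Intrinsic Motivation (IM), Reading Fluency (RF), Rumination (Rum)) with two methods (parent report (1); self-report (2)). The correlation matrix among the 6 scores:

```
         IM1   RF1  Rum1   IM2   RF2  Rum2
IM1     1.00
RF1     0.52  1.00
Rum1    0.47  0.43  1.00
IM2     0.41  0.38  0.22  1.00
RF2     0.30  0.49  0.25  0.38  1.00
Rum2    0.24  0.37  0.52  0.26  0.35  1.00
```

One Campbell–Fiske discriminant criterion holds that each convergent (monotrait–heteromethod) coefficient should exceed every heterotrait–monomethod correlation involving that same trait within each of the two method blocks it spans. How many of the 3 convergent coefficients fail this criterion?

Each convergent coefficient versus the relevant comparison correlations:
IM (methods 1·2): 0.41 vs {0.52, 0.38, 0.47, 0.26} → fail.
RF (methods 1·2): 0.49 vs {0.52, 0.38, 0.43, 0.35} → fail.
Rum (methods 1·2): 0.52 vs {0.47, 0.26, 0.43, 0.35} → pass.
2 of 3 fail.

2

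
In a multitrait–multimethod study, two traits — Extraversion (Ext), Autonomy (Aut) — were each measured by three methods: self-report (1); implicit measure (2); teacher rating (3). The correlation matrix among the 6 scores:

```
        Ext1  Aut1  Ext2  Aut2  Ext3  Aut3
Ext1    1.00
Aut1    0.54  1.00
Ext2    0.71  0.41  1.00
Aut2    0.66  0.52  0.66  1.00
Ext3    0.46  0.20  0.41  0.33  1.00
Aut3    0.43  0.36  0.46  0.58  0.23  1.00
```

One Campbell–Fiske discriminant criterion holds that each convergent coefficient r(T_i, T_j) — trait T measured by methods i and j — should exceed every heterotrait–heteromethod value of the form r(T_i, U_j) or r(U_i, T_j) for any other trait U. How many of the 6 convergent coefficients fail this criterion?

3

Checking each validity diagonal entry against its comparison values:
Ext (methods 1·2): 0.71 vs {0.66, 0.41} → pass.
Ext (methods 1·3): 0.46 vs {0.43, 0.20} → pass.
Ext (methods 2·3): 0.41 vs {0.46, 0.33} → fail.
Aut (methods 1·2): 0.52 vs {0.41, 0.66} → fail.
Aut (methods 1·3): 0.36 vs {0.20, 0.43} → fail.
Aut (methods 2·3): 0.58 vs {0.33, 0.46} → pass.
3 of 6 fail.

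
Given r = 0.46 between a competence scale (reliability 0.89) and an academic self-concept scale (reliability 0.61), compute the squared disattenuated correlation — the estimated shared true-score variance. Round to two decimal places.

Disattenuated r = 0.46 / √(0.89 × 0.61) = 0.46 / 0.7368 = 0.6243.
Shared true-score variance = 0.6243² = 0.3898 ≈ 0.39.

0.39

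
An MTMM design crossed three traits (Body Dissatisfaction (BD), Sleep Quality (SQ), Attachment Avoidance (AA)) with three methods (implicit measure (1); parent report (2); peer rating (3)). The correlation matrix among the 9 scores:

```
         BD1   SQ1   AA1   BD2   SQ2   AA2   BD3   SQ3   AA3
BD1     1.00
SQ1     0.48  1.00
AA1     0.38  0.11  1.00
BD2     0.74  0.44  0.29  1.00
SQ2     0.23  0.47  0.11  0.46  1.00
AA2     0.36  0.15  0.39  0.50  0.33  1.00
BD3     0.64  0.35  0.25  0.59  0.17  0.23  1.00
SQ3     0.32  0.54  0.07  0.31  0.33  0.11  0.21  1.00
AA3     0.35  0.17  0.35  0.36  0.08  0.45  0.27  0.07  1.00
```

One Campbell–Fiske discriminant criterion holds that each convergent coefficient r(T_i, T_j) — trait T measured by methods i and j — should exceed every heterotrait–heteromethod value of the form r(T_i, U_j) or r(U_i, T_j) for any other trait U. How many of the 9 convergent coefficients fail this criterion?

1

Each convergent coefficient versus the relevant comparison correlations:
BD (methods 1·2): 0.74 vs {0.23, 0.44, 0.36, 0.29} → pass.
BD (methods 1·3): 0.64 vs {0.32, 0.35, 0.35, 0.25} → pass.
BD (methods 2·3): 0.59 vs {0.31, 0.17, 0.36, 0.23} → pass.
SQ (methods 1·2): 0.47 vs {0.44, 0.23, 0.15, 0.11} → pass.
SQ (methods 1·3): 0.54 vs {0.35, 0.32, 0.17, 0.07} → pass.
SQ (methods 2·3): 0.33 vs {0.17, 0.31, 0.08, 0.11} → pass.
AA (methods 1·2): 0.39 vs {0.29, 0.36, 0.11, 0.15} → pass.
AA (methods 1·3): 0.35 vs {0.25, 0.35, 0.07, 0.17} → fail.
AA (methods 2·3): 0.45 vs {0.23, 0.36, 0.11, 0.08} → pass.
1 of 9 fail.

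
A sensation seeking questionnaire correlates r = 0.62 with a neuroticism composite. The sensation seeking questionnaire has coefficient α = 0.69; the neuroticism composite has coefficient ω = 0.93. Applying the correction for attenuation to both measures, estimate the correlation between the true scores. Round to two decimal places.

0.77

r_true = r_obs / √(r_xx · r_yy) = 0.62 / √(0.69 × 0.93) = 0.62 / √0.6417 = 0.62 / 0.8011 ≈ 0.77.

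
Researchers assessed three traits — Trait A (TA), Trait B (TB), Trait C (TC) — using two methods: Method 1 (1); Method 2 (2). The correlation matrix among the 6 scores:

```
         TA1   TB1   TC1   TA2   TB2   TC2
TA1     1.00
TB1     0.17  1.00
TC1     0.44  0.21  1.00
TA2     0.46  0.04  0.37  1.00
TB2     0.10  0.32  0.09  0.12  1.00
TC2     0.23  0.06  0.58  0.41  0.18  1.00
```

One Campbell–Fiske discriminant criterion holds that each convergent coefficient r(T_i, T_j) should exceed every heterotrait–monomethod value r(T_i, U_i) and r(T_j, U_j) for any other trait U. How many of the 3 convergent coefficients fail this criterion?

0

Convergent coefficients and their comparison sets:
TA (methods 1·2): 0.46 vs {0.17, 0.12, 0.44, 0.41} → pass.
TB (methods 1·2): 0.32 vs {0.17, 0.12, 0.21, 0.18} → pass.
TC (methods 1·2): 0.58 vs {0.44, 0.41, 0.21, 0.18} → pass.
0 of 3 fail.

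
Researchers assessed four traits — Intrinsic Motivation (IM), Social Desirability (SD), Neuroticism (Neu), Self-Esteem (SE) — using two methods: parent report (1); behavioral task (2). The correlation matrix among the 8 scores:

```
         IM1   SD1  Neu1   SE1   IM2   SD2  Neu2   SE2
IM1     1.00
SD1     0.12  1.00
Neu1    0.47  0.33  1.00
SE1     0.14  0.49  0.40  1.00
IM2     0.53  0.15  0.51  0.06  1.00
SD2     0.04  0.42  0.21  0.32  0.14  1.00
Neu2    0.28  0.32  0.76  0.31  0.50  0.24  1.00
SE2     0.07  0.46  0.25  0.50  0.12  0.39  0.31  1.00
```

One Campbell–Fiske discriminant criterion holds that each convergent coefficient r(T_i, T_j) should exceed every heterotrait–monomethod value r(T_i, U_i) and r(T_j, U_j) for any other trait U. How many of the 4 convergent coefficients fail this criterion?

1

Checking each validity diagonal entry against its comparison values:
IM (methods 1·2): 0.53 vs {0.12, 0.14, 0.47, 0.50, 0.14, 0.12} → pass.
SD (methods 1·2): 0.42 vs {0.12, 0.14, 0.33, 0.24, 0.49, 0.39} → fail.
Neu (methods 1·2): 0.76 vs {0.47, 0.50, 0.33, 0.24, 0.40, 0.31} → pass.
SE (methods 1·2): 0.50 vs {0.14, 0.12, 0.49, 0.39, 0.40, 0.31} → pass.
1 of 4 fail.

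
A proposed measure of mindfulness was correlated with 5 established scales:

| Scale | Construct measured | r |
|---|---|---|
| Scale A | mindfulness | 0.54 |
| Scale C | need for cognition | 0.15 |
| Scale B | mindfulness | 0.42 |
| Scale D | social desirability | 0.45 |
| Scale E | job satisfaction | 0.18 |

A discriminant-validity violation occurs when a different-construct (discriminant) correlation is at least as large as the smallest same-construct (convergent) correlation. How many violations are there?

Convergent (same construct = mindfulness): Scale A, Scale B.
Smallest convergent = 0.42. Discriminant values: 0.15, 0.45, 0.18; count ≥ 0.42 → 1.

1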